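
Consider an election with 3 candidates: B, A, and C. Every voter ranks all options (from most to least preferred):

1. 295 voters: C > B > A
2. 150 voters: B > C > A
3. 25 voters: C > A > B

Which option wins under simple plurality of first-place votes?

C

First-place votes: B 150, A 0, C 320.
C has the most first-place votes.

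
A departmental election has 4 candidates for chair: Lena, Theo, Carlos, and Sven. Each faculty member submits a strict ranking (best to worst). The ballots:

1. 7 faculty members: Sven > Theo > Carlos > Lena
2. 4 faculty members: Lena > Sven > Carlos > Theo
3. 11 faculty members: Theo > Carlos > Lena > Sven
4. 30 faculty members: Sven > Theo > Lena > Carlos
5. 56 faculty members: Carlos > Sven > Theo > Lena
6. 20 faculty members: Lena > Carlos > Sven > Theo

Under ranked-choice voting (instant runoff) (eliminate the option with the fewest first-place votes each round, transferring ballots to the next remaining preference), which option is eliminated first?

Theo

Round 1: Lena 24, Theo 11, Carlos 56, Sven 37. Eliminate Theo.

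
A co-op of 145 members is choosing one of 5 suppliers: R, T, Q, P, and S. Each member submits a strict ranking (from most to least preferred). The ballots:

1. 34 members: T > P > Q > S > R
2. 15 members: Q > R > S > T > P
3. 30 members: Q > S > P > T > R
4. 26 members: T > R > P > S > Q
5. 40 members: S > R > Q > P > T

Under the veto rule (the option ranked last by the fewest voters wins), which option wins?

Last-place votes: R 64, T 40, Q 26, P 15, S 0.
S is ranked last by the fewest voters, so S wins.

S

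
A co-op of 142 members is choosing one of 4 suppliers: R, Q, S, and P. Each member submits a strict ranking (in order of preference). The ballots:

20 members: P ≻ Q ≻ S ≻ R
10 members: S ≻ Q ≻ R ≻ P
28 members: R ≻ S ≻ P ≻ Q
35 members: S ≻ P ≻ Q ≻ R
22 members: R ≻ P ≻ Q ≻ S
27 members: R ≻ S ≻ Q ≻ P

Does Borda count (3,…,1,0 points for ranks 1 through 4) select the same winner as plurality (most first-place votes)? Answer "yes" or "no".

no

Borda — scores: R 241, Q 144, S 265, P 202. Winner: S.
Plurality — first-place votes: R 77, Q 0, S 45, P 20. Winner: R.
The two methods disagree.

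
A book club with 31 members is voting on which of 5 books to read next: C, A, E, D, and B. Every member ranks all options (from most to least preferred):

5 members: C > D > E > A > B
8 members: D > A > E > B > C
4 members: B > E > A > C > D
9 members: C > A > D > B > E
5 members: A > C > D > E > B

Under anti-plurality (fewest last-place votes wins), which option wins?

A

Last-place votes: C 8, A 0, E 9, D 4, B 10.
A is ranked last by the fewest voters, so A wins.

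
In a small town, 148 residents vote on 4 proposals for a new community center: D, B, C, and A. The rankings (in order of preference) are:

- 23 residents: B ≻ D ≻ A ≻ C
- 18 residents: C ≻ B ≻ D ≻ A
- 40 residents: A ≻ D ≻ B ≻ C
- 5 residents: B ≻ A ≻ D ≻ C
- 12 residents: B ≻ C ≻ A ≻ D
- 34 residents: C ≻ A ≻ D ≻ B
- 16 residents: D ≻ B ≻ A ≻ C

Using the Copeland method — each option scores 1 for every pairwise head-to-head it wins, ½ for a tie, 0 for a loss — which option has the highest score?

A

D: beats B and C; loses to A → score 2.
B: beats C; ties A; loses to D → score 1.5.
C: loses to D, B, and A → score 0.
A: beats D and C; ties B → score 2.5.
A has the best pairwise record.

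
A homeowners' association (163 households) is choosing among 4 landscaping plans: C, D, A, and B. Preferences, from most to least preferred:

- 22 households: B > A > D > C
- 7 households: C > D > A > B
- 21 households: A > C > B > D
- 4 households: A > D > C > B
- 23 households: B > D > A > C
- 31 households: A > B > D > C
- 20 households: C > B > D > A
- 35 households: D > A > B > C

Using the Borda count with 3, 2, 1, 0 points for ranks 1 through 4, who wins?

A

C: 22·0 + 7·3 + 21·2 + 4·1 + 23·0 + 31·0 + 20·3 + 35·0 = 127
D: 22·1 + 7·2 + 21·0 + 4·2 + 23·2 + 31·1 + 20·1 + 35·3 = 246
A: 22·2 + 7·1 + 21·3 + 4·3 + 23·1 + 31·3 + 20·0 + 35·2 = 312
B: 22·3 + 7·0 + 21·1 + 4·0 + 23·3 + 31·2 + 20·2 + 35·1 = 293
A has the highest Borda score (312).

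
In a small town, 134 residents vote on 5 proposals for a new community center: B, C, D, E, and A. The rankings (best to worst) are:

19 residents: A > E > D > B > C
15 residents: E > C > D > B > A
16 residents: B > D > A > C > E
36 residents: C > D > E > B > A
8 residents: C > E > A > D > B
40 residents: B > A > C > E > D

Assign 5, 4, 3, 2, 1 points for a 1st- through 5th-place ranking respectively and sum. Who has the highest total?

C

B: 19·2 + 15·2 + 16·5 + 36·2 + 8·1 + 40·5 = 428
C: 19·1 + 15·4 + 16·2 + 36·5 + 8·5 + 40·3 = 451
D: 19·3 + 15·3 + 16·4 + 36·4 + 8·2 + 40·1 = 366
E: 19·4 + 15·5 + 16·1 + 36·3 + 8·4 + 40·2 = 387
A: 19·5 + 15·1 + 16·3 + 36·1 + 8·3 + 40·4 = 378
C has the highest Borda score (451).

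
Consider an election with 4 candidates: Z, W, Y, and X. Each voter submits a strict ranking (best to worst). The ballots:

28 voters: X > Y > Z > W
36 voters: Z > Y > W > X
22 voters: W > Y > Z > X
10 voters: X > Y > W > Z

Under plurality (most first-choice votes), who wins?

First-place votes: Z 36, W 22, Y 0, X 38.
X has the most first-place votes.

X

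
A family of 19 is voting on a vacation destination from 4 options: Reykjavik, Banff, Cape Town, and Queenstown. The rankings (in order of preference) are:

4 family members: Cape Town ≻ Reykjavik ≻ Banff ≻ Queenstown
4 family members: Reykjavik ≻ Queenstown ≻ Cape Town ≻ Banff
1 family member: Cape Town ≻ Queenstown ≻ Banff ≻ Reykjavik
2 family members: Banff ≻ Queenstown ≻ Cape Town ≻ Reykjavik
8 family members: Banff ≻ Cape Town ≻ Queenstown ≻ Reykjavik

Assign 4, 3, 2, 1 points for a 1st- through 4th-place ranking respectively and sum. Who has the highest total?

Reykjavik: 4·3 + 4·4 + 1·1 + 2·1 + 8·1 = 39
Banff: 4·2 + 4·1 + 1·2 + 2·4 + 8·4 = 54
Cape Town: 4·4 + 4·2 + 1·4 + 2·2 + 8·3 = 56
Queenstown: 4·1 + 4·3 + 1·3 + 2·3 + 8·2 = 41
Cape Town has the highest Borda score (56).

Cape Town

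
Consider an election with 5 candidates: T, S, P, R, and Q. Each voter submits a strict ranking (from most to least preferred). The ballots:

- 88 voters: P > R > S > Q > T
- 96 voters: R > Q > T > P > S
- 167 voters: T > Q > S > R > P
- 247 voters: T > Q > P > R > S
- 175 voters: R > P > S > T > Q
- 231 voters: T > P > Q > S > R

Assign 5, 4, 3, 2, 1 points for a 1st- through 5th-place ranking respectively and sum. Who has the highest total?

T: 88·1 + 96·3 + 167·5 + 247·5 + 175·2 + 231·5 = 3951
S: 88·3 + 96·1 + 167·3 + 247·1 + 175·3 + 231·2 = 2095
P: 88·5 + 96·2 + 167·1 + 247·3 + 175·4 + 231·4 = 3164
R: 88·4 + 96·5 + 167·2 + 247·2 + 175·5 + 231·1 = 2766
Q: 88·2 + 96·4 + 167·4 + 247·4 + 175·1 + 231·3 = 3084
T has the highest Borda score (3951).

T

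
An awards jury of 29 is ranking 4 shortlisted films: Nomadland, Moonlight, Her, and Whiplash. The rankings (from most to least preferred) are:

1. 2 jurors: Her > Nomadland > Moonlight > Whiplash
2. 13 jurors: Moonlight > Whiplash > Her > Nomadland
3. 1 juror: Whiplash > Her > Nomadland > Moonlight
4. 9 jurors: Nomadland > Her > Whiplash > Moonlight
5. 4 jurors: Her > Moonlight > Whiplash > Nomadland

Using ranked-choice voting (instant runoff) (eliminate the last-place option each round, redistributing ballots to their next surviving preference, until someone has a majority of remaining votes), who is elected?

Round 1: Nomadland 9, Moonlight 13, Her 6, Whiplash 1. Eliminate Whiplash.
Round 2: Nomadland 9, Moonlight 13, Her 7. Eliminate Her.
Round 3: Nomadland 12, Moonlight 17. Moonlight has a majority.

Moonlight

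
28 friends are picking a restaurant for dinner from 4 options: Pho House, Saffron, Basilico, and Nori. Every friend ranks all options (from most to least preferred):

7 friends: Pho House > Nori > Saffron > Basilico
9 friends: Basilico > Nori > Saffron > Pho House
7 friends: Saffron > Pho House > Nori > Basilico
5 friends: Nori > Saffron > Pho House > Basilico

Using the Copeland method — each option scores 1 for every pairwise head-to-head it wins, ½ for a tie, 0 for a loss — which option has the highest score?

Nori

Pho House: beats Basilico; ties Nori; loses to Saffron → score 1.5.
Saffron: beats Pho House and Basilico; loses to Nori → score 2.
Basilico: loses to Pho House, Saffron, and Nori → score 0.
Nori: beats Saffron and Basilico; ties Pho House → score 2.5.
Nori has the best pairwise record.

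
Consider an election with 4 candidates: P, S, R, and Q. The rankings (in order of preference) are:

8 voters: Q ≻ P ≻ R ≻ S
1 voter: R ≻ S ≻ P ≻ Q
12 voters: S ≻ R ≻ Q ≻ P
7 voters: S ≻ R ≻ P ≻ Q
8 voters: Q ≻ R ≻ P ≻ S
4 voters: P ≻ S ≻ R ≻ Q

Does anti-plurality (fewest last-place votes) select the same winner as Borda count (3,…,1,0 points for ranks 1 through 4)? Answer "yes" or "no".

yes

Anti-plurality — last-place votes: P 12, S 16, R 0, Q 12. Winner: R.
Borda — scores: P 44, S 67, R 69, Q 60. Winner: R.
The two methods agree.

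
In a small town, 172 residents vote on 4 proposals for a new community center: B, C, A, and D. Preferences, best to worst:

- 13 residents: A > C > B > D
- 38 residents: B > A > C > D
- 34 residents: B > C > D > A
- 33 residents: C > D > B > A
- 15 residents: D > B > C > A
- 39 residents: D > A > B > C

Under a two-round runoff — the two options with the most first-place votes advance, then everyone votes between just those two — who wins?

D

Round 1 first-place votes: B 72, C 33, A 13, D 54.
B and D advance.
Runoff: B is preferred to D by 85 voters; D by 87.
D wins the runoff.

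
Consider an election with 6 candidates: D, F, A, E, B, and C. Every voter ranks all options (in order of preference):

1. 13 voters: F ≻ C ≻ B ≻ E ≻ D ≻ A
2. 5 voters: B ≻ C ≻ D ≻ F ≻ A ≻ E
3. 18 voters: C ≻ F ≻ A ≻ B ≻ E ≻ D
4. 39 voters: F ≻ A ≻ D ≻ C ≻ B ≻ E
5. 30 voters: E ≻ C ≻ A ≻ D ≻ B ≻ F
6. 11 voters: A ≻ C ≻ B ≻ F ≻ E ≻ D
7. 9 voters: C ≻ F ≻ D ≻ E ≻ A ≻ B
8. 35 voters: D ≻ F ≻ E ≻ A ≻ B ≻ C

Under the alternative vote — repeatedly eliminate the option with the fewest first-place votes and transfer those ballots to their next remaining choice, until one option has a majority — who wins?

Round 1: D 35, F 52, A 11, E 30, B 5, C 27. Eliminate B.
Round 2: D 35, F 52, A 11, E 30, C 32. Eliminate A.
Round 3: D 35, F 52, E 30, C 43. Eliminate E.
Round 4: D 35, F 52, C 73. Eliminate D.
Round 5: F 87, C 73. F has a majority.

F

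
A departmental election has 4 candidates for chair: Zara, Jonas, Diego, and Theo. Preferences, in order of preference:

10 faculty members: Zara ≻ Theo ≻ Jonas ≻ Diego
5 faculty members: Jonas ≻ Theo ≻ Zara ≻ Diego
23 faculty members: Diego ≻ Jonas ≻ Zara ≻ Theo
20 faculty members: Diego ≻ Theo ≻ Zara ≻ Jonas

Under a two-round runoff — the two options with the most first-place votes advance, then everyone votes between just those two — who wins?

Round 1 first-place votes: Zara 10, Jonas 5, Diego 43, Theo 0.
Diego and Zara advance.
Runoff: Diego is preferred to Zara by 43 voters; Zara by 15.
Diego wins the runoff.

Diego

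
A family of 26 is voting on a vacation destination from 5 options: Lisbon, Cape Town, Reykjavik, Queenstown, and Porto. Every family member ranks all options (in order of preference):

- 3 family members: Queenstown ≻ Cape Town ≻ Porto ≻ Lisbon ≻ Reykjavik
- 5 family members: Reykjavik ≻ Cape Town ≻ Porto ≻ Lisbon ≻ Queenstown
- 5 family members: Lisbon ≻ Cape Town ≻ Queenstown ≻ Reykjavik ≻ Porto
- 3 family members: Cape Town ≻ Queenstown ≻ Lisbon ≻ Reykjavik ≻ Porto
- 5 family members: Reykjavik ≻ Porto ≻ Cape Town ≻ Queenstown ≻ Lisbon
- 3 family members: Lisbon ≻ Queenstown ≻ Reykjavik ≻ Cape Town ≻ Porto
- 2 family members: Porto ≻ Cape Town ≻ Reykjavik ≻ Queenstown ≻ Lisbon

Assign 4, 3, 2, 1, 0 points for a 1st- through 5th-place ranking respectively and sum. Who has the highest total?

Lisbon: 3·1 + 5·1 + 5·4 + 3·2 + 5·0 + 3·4 + 2·0 = 46
Cape Town: 3·3 + 5·3 + 5·3 + 3·4 + 5·2 + 3·1 + 2·3 = 70
Reykjavik: 3·0 + 5·4 + 5·1 + 3·1 + 5·4 + 3·2 + 2·2 = 58
Queenstown: 3·4 + 5·0 + 5·2 + 3·3 + 5·1 + 3·3 + 2·1 = 47
Porto: 3·2 + 5·2 + 5·0 + 3·0 + 5·3 + 3·0 + 2·4 = 39
Cape Town has the highest Borda score (70).

Cape Town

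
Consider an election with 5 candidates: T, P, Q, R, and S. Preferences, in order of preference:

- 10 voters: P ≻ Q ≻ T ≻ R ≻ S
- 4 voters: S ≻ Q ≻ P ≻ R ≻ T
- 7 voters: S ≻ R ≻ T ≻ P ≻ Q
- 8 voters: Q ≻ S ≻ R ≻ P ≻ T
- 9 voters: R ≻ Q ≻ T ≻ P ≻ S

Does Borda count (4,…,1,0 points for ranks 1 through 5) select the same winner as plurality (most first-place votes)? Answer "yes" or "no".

Borda — scores: T 52, P 72, Q 101, R 87, S 68. Winner: Q.
Plurality — first-place votes: T 0, P 10, Q 8, R 9, S 11. Winner: S.
The two methods disagree.

no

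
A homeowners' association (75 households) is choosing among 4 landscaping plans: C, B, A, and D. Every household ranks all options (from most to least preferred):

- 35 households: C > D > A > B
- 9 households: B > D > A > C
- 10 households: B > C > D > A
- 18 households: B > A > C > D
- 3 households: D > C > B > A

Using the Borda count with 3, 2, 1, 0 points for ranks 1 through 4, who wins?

C: 35·3 + 9·0 + 10·2 + 18·1 + 3·2 = 149
B: 35·0 + 9·3 + 10·3 + 18·3 + 3·1 = 114
A: 35·1 + 9·1 + 10·0 + 18·2 + 3·0 = 80
D: 35·2 + 9·2 + 10·1 + 18·0 + 3·3 = 107
C has the highest Borda score (149).

C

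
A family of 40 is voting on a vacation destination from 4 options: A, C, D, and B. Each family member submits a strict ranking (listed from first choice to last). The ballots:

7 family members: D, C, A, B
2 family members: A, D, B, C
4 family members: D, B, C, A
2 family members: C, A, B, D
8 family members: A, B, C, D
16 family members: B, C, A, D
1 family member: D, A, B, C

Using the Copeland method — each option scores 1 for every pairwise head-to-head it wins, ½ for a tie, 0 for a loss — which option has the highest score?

A: beats D; ties B; loses to C → score 1.5.
C: beats A and D; loses to B → score 2.
D: loses to A, C, and B → score 0.
B: beats C and D; ties A → score 2.5.
B has the best pairwise record.

B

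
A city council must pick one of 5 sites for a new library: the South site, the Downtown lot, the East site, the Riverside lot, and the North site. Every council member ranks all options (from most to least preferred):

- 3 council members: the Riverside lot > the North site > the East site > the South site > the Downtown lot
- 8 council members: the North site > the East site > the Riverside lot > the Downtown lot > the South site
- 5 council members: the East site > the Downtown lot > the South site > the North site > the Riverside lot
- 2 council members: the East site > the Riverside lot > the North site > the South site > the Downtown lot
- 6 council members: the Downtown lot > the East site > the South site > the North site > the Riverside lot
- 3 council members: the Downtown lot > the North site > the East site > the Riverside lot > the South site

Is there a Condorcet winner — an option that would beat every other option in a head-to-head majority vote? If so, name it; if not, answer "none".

Checking pairwise contests:
the Downtown lot beats the South site 22–5.
the East site beats the Downtown lot 18–9.
the North site beats the East site 14–13.
the Downtown lot beats the Riverside lot 14–13.
the Downtown lot beats the North site 14–13.
Every option loses at least one head-to-head, so there is no Condorcet winner.

none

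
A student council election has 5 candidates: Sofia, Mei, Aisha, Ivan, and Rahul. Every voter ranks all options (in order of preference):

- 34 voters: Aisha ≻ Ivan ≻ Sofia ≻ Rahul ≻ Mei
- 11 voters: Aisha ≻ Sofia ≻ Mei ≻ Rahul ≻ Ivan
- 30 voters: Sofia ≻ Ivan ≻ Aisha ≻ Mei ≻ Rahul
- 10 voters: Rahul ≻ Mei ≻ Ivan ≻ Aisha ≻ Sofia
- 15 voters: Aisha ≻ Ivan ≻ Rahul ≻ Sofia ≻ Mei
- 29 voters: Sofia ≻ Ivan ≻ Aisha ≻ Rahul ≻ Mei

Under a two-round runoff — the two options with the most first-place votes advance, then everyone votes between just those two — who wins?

Aisha

Round 1 first-place votes: Sofia 59, Mei 0, Aisha 60, Ivan 0, Rahul 10.
Aisha and Sofia advance.
Runoff: Aisha is preferred to Sofia by 70 voters; Sofia by 59.
Aisha wins the runoff.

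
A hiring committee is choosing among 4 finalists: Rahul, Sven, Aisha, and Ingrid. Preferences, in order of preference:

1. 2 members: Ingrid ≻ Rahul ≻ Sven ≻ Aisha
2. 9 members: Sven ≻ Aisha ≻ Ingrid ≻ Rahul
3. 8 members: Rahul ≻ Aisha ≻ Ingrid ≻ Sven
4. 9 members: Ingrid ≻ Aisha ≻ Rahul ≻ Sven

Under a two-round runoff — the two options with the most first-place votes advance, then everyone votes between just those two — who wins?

Ingrid

Round 1 first-place votes: Rahul 8, Sven 9, Aisha 0, Ingrid 11.
Ingrid and Sven advance.
Runoff: Ingrid is preferred to Sven by 19 voters; Sven by 9.
Ingrid wins the runoff.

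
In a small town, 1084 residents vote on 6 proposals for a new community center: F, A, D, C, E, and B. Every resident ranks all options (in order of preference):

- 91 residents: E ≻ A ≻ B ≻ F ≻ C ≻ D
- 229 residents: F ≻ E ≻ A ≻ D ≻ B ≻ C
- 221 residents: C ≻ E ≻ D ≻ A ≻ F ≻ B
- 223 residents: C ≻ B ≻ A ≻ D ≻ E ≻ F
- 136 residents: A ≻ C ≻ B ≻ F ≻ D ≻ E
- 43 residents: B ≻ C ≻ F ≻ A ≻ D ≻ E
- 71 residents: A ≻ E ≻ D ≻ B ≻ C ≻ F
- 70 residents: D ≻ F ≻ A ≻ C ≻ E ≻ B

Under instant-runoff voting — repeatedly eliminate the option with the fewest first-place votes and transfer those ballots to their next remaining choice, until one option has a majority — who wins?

C

Round 1: F 229, A 207, D 70, C 444, E 91, B 43. Eliminate B.
Round 2: F 229, A 207, D 70, C 487, E 91. Eliminate D.
Round 3: F 299, A 207, C 487, E 91. Eliminate E.
Round 4: F 299, A 298, C 487. Eliminate A.
Round 5: F 390, C 694. C has a majority.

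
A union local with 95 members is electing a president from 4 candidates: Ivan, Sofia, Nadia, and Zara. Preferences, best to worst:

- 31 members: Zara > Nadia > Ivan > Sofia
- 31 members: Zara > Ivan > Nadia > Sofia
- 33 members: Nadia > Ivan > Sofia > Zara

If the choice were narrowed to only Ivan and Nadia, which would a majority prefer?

Nadia

Voters preferring Ivan to Nadia: 31; preferring Nadia to Ivan: 64.
Nadia wins the head-to-head.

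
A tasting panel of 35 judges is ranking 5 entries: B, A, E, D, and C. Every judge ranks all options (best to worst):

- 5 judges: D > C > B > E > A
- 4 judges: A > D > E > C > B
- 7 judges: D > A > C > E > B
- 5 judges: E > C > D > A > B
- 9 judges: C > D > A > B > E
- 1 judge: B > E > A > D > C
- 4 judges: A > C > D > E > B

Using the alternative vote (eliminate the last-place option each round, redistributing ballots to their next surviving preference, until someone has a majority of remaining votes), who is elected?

C

Round 1: B 1, A 8, E 5, D 12, C 9. Eliminate B.
Round 2: A 8, E 6, D 12, C 9. Eliminate E.
Round 3: A 9, D 12, C 14. Eliminate A.
Round 4: D 17, C 18. C has a majority.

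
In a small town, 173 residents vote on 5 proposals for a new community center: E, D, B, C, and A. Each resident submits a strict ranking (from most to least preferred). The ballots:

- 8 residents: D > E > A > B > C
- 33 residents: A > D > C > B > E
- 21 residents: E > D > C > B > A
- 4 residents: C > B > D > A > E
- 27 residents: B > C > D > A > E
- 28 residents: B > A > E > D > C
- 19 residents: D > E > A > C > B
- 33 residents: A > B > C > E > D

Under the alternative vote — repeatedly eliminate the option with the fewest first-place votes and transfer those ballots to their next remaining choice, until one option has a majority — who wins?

Round 1: E 21, D 27, B 55, C 4, A 66. Eliminate C.
Round 2: E 21, D 27, B 59, A 66. Eliminate E.
Round 3: D 48, B 59, A 66. Eliminate D.
Round 4: B 80, A 93. A has a majority.

A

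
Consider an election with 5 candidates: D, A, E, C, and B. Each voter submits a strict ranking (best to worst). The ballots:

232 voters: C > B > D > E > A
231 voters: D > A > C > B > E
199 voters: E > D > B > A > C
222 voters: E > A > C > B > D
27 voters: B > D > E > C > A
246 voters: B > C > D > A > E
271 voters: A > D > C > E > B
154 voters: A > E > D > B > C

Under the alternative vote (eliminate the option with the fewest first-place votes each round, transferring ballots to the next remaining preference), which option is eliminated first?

D

Round 1: D 231, A 425, E 421, C 232, B 273. Eliminate D.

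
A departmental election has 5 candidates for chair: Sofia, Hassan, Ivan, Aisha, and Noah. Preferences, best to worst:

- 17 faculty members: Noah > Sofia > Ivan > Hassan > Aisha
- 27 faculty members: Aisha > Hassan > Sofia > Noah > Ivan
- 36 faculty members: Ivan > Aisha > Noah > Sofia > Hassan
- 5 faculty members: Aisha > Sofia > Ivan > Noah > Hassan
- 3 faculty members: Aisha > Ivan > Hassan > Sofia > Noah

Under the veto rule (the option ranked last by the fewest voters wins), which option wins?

Last-place votes: Sofia 0, Hassan 41, Ivan 27, Aisha 17, Noah 3.
Sofia is ranked last by the fewest voters, so Sofia wins.

Sofia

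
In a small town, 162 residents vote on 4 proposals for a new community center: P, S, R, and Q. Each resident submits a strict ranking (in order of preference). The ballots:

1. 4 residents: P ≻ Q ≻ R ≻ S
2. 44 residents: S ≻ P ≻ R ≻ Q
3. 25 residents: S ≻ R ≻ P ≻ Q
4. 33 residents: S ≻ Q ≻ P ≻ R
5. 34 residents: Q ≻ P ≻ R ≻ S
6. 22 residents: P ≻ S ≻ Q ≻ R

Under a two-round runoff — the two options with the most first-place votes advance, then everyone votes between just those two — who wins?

Round 1 first-place votes: P 26, S 102, R 0, Q 34.
S and Q advance.
Runoff: S is preferred to Q by 124 voters; Q by 38.
S wins the runoff.

S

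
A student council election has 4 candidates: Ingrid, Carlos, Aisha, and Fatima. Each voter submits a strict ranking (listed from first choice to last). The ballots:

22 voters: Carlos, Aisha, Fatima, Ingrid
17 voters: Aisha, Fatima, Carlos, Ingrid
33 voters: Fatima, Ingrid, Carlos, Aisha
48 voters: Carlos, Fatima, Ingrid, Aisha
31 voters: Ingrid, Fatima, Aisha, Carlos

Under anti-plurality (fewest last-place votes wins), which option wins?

Fatima

Last-place votes: Ingrid 39, Carlos 31, Aisha 81, Fatima 0.
Fatima is ranked last by the fewest voters, so Fatima wins.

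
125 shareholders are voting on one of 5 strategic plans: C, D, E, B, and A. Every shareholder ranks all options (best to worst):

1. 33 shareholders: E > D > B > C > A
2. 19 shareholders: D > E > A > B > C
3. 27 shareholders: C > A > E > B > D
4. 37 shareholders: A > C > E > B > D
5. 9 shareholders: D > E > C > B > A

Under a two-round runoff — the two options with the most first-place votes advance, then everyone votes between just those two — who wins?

A

Round 1 first-place votes: C 27, D 28, E 33, B 0, A 37.
A and E advance.
Runoff: A is preferred to E by 64 voters; E by 61.
A wins the runoff.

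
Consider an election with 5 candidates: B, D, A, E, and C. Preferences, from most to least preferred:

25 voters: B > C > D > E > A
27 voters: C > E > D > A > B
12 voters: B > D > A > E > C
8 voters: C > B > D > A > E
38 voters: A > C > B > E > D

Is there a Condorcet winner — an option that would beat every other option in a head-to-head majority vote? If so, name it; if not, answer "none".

C vs B: 73–37 for C.
C vs D: 98–12 for C.
C vs A: 60–50 for C.
C vs E: 98–12 for C.
C beats every other option head-to-head.

C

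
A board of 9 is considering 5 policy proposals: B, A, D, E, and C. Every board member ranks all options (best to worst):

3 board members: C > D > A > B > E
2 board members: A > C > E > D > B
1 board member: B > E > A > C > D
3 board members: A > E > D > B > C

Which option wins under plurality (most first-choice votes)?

First-place votes: B 1, A 5, D 0, E 0, C 3.
A has the most first-place votes.

A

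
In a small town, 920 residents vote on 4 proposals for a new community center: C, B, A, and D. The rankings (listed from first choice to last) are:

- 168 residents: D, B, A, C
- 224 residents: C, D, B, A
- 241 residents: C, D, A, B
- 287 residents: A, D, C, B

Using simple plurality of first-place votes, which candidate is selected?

C

First-place votes: C 465, B 0, A 287, D 168.
C has the most first-place votes.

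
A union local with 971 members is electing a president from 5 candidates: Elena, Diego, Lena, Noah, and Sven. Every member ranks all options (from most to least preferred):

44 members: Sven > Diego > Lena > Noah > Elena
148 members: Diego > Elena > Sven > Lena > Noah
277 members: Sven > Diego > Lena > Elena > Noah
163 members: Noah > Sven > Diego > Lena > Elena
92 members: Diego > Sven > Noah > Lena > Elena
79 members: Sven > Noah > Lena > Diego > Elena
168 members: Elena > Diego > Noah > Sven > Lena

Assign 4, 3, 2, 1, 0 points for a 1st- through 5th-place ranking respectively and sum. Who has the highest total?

Diego

Elena: 44·0 + 148·3 + 277·1 + 163·0 + 92·0 + 79·0 + 168·4 = 1393
Diego: 44·3 + 148·4 + 277·3 + 163·2 + 92·4 + 79·1 + 168·3 = 2832
Lena: 44·2 + 148·1 + 277·2 + 163·1 + 92·1 + 79·2 + 168·0 = 1203
Noah: 44·1 + 148·0 + 277·0 + 163·4 + 92·2 + 79·3 + 168·2 = 1453
Sven: 44·4 + 148·2 + 277·4 + 163·3 + 92·3 + 79·4 + 168·1 = 2829
Diego has the highest Borda score (2832).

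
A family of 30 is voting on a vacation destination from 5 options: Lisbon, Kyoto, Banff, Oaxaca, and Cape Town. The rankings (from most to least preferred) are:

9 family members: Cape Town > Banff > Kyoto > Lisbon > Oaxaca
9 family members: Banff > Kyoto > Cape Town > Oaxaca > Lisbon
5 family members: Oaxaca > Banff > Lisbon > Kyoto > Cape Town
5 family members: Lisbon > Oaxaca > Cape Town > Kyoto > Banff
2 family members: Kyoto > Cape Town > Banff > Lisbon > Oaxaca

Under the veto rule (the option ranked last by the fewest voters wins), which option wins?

Last-place votes: Lisbon 9, Kyoto 0, Banff 5, Oaxaca 11, Cape Town 5.
Kyoto is ranked last by the fewest voters, so Kyoto wins.

Kyoto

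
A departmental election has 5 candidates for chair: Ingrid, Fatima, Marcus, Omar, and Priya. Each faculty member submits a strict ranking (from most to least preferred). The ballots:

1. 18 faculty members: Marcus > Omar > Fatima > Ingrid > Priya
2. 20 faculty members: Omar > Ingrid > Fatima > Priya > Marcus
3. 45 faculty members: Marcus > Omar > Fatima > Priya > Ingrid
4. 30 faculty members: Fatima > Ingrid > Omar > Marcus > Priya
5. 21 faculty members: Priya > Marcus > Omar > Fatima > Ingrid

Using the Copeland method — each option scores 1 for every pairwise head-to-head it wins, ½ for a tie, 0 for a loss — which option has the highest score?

Marcus

Ingrid: beats Priya; loses to Fatima, Marcus, and Omar → score 1.
Fatima: beats Ingrid and Priya; loses to Marcus and Omar → score 2.
Marcus: beats Ingrid, Fatima, Omar, and Priya → score 4.
Omar: beats Ingrid, Fatima, and Priya; loses to Marcus → score 3.
Priya: loses to Ingrid, Fatima, Marcus, and Omar → score 0.
Marcus has the best pairwise record.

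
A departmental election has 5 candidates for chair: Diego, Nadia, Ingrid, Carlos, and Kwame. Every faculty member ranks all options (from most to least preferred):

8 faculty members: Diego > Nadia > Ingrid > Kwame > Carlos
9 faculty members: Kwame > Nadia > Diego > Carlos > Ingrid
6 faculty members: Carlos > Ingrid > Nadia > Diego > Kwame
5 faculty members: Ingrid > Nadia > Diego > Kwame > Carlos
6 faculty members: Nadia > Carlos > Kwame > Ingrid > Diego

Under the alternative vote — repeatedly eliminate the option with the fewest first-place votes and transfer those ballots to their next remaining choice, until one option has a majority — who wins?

Round 1: Diego 8, Nadia 6, Ingrid 5, Carlos 6, Kwame 9. Eliminate Ingrid.
Round 2: Diego 8, Nadia 11, Carlos 6, Kwame 9. Eliminate Carlos.
Round 3: Diego 8, Nadia 17, Kwame 9. Eliminate Diego.
Round 4: Nadia 25, Kwame 9. Nadia has a majority.

Nadia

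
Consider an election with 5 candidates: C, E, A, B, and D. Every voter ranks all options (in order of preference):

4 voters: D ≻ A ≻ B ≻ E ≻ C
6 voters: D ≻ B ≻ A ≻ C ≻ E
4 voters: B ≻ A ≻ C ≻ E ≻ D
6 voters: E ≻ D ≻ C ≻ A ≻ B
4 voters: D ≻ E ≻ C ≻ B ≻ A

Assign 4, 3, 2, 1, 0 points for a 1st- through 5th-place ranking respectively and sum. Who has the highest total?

C: 4·0 + 6·1 + 4·2 + 6·2 + 4·2 = 34
E: 4·1 + 6·0 + 4·1 + 6·4 + 4·3 = 44
A: 4·3 + 6·2 + 4·3 + 6·1 + 4·0 = 42
B: 4·2 + 6·3 + 4·4 + 6·0 + 4·1 = 46
D: 4·4 + 6·4 + 4·0 + 6·3 + 4·4 = 74
D has the highest Borda score (74).

D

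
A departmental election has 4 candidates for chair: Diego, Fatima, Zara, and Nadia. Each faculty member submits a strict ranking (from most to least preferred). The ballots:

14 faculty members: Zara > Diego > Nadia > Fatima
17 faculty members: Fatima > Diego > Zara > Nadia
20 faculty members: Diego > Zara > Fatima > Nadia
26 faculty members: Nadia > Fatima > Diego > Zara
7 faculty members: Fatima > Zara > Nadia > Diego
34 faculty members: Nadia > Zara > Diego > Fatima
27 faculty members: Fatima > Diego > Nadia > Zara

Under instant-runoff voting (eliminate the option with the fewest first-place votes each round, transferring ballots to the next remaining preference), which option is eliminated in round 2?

Round 1: Diego 20, Fatima 51, Zara 14, Nadia 60. Eliminate Zara.
Round 2: Diego 34, Fatima 51, Nadia 60. Eliminate Diego.

Diego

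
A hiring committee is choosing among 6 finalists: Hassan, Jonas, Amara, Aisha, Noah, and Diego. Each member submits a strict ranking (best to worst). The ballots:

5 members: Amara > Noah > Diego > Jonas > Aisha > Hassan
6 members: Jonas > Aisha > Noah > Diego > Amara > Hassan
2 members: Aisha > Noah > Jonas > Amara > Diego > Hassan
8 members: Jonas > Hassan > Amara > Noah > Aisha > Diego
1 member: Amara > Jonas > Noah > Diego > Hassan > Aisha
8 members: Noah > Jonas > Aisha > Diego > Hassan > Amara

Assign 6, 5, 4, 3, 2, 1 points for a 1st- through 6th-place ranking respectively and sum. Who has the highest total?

Jonas

Hassan: 5·1 + 6·1 + 2·1 + 8·5 + 1·2 + 8·2 = 71
Jonas: 5·3 + 6·6 + 2·4 + 8·6 + 1·5 + 8·5 = 152
Amara: 5·6 + 6·2 + 2·3 + 8·4 + 1·6 + 8·1 = 94
Aisha: 5·2 + 6·5 + 2·6 + 8·2 + 1·1 + 8·4 = 101
Noah: 5·5 + 6·4 + 2·5 + 8·3 + 1·4 + 8·6 = 135
Diego: 5·4 + 6·3 + 2·2 + 8·1 + 1·3 + 8·3 = 77
Jonas has the highest Borda score (152).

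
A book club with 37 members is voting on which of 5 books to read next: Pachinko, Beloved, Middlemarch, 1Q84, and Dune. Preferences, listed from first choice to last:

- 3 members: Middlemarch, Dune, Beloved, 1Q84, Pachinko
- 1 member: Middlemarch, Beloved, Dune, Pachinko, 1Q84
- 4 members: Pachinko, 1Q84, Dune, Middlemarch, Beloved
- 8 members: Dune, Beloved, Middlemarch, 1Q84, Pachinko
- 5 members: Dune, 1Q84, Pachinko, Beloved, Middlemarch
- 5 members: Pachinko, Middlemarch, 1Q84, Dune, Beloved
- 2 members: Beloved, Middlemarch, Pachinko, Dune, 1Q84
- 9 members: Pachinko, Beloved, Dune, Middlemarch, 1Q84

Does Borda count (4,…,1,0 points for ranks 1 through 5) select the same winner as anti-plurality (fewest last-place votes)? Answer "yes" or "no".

yes

Borda — scores: Pachinko 87, Beloved 73, Middlemarch 66, 1Q84 48, Dune 96. Winner: Dune.
Anti-plurality — last-place votes: Pachinko 11, Beloved 9, Middlemarch 5, 1Q84 12, Dune 0. Winner: Dune.
The two methods agree.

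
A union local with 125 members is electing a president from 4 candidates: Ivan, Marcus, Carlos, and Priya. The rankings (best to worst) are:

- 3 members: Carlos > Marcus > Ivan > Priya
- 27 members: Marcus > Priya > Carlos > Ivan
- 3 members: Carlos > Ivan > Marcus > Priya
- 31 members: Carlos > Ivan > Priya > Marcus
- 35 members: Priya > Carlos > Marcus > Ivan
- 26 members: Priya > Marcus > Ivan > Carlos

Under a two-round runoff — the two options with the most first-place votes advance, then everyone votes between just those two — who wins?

Round 1 first-place votes: Ivan 0, Marcus 27, Carlos 37, Priya 61.
Priya and Carlos advance.
Runoff: Priya is preferred to Carlos by 88 voters; Carlos by 37.
Priya wins the runoff.

Priya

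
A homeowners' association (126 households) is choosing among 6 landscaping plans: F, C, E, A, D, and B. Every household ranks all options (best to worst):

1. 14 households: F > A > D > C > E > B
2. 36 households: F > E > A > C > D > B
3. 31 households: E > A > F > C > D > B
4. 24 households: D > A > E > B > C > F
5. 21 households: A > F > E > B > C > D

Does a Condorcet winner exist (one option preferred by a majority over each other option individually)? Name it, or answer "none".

Checking pairwise contests:
A beats F 76–50.
F beats C 102–24.
F beats E 71–55.
E beats A 67–59.
F beats D 102–24.
F beats B 102–24.
Every option loses at least one head-to-head, so there is no Condorcet winner.

none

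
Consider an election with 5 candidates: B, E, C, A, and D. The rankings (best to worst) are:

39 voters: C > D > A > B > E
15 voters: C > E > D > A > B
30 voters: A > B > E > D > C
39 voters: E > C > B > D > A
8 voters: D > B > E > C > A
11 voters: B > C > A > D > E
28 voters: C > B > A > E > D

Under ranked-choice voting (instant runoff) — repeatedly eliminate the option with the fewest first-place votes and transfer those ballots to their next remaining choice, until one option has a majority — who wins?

Round 1: B 11, E 39, C 82, A 30, D 8. Eliminate D.
Round 2: B 19, E 39, C 82, A 30. Eliminate B.
Round 3: E 47, C 93, A 30. C has a majority.

C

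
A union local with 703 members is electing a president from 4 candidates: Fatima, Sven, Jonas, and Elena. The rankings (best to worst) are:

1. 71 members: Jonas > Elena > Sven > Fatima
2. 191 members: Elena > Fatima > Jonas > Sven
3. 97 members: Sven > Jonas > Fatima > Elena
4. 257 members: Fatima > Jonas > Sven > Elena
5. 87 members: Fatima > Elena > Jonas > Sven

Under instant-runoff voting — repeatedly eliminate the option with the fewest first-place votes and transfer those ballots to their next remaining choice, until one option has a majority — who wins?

Round 1: Fatima 344, Sven 97, Jonas 71, Elena 191. Eliminate Jonas.
Round 2: Fatima 344, Sven 97, Elena 262. Eliminate Sven.
Round 3: Fatima 441, Elena 262. Fatima has a majority.

Fatima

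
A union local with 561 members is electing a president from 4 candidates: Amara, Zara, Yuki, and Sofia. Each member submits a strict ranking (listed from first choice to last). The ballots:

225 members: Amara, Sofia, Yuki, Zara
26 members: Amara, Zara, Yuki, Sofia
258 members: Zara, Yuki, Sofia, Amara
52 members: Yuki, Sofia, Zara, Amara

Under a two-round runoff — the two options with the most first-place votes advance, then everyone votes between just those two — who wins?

Round 1 first-place votes: Amara 251, Zara 258, Yuki 52, Sofia 0.
Zara and Amara advance.
Runoff: Zara is preferred to Amara by 310 voters; Amara by 251.
Zara wins the runoff.

Zara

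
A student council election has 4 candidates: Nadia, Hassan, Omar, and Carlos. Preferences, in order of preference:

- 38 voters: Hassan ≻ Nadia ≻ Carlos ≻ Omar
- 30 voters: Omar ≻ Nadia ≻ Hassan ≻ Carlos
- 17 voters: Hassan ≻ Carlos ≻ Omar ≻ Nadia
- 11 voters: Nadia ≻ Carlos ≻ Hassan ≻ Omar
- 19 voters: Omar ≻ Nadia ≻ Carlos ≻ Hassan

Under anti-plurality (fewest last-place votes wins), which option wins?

Nadia

Last-place votes: Nadia 17, Hassan 19, Omar 49, Carlos 30.
Nadia is ranked last by the fewest voters, so Nadia wins.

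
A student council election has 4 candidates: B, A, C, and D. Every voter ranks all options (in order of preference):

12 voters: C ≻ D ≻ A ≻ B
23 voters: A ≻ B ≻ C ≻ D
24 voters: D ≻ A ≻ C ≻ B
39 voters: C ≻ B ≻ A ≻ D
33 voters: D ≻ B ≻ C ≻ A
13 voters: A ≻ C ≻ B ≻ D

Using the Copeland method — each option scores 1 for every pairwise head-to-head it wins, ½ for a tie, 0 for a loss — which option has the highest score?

C

B: beats D; ties A; loses to C → score 1.5.
A: beats D; ties B; loses to C → score 1.5.
C: beats B, A, and D → score 3.
D: loses to B, A, and C → score 0.
C has the best pairwise record.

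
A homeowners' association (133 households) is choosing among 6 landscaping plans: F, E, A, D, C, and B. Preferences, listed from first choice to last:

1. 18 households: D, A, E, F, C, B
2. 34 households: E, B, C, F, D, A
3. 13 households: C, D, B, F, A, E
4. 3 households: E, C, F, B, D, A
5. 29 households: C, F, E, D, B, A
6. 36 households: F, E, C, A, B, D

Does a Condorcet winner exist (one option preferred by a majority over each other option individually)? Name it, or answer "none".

Checking pairwise contests:
C beats F 79–54.
F beats E 78–55.
F beats A 115–18.
F beats D 102–31.
E beats C 91–42.
F beats B 86–47.
Every option loses at least one head-to-head, so there is no Condorcet winner.

none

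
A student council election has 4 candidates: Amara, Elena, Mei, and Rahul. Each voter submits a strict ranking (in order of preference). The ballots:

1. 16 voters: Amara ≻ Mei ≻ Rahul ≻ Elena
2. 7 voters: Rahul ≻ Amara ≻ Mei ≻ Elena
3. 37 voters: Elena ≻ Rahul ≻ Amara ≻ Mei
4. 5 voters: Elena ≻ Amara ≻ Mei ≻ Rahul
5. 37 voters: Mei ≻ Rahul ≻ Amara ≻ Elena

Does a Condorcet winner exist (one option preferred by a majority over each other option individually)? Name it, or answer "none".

Checking pairwise contests:
Rahul beats Amara 81–21.
Amara beats Elena 60–42.
Amara beats Mei 65–37.
Mei beats Rahul 58–44.
Every option loses at least one head-to-head, so there is no Condorcet winner.

none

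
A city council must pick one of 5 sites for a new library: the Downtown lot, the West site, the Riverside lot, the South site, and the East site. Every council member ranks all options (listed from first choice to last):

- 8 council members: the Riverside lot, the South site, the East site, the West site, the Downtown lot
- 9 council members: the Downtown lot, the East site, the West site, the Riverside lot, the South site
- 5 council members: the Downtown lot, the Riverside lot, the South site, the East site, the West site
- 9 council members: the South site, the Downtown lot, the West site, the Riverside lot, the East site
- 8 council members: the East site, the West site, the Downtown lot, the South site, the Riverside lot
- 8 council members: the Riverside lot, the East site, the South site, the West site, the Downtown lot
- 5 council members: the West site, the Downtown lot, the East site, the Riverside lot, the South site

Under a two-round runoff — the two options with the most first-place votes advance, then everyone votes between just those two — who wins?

Round 1 first-place votes: the Downtown lot 14, the West site 5, the Riverside lot 16, the South site 9, the East site 8.
the Riverside lot and the Downtown lot advance.
Runoff: the Riverside lot is preferred to the Downtown lot by 16 voters; the Downtown lot by 36.
the Downtown lot wins the runoff.

the Downtown lot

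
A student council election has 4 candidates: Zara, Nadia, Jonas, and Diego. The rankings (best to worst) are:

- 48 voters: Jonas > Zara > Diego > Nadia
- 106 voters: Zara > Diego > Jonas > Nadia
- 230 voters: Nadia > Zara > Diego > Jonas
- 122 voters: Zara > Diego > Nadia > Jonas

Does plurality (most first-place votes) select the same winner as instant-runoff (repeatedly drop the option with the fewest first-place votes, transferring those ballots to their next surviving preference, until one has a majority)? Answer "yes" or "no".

Plurality — first-place votes: Zara 228, Nadia 230, Jonas 48, Diego 0. Winner: Nadia.
Instant-runoff — R1 Zara 228, Nadia 230, Jonas 48, Diego 0 (Diego out); R2 Zara 228, Nadia 230, Jonas 48 (Jonas out); R3 Zara 276, Nadia 230 (Zara winner). Winner: Zara.
The two methods disagree.

no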